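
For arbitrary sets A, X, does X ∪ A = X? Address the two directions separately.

Only the reverse inclusion holds.

(⊇) Let x ∈ X. Then either x ∈ X and x ∉ A; or x ∈ A ∩ X. In each case x ∈ X ∪ A, so X ⊆ X ∪ A.

(⊆) This inclusion fails. Take A = {1}, X = ∅; then 1 ∈ X ∪ A but 1 ∉ X.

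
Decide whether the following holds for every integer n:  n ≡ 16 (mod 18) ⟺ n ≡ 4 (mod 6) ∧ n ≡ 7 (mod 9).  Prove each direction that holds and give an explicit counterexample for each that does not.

Converse. If n ≡ 4 (mod 6) and n ≡ 7 (mod 9), then by the Chinese remainder theorem n ≡ 16 (mod 18). This is exactly n ≡ 16 (mod 18).

Forward direction. Suppose n ≡ 16 (mod 18); write n = 18j + 16. Since 6 ∣ 18, reducing mod 6 gives n ≡ 16 ≡ 4 (mod 6); since 9 ∣ 18, reducing mod 9 gives n ≡ 16 ≡ 7 (mod 9).

Equivalent; both directions hold.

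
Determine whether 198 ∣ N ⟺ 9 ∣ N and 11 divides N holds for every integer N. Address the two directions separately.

Not equivalent: only (⇒) holds.

Forward direction. If 198 ∣ N, write N = 198q. Since 198 = 22·9, N = 9·(22q), so 9 ∣ N; and since 198 = 18·11, N = 11·(18q), so 11 ∣ N.

Converse. This fails: take N = 99. Both 9 ∣ 99 and 11 ∣ 99, yet 99 is not a multiple of 198 (since 99 = 0·198 + 99), so 198 ∤ 99.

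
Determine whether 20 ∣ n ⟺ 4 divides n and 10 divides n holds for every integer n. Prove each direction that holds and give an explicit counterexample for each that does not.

Both implications hold.

[⇒] If 20 ∣ n, write n = 20q. Since 20 = 5·4, n = 4·(5q), so 4 ∣ n; and since 20 = 2·10, n = 10·(2q), so 10 ∣ n.

[⇐] Suppose 4 ∣ n and 10 ∣ n. Any common multiple of 4 and 10 is a multiple of their lcm; here lcm(4, 10) = 4·10/gcd(4, 10) = 40/2 = 20, so 20 ∣ n.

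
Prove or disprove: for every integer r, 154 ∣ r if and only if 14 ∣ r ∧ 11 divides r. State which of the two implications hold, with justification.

Forward direction. If 154 ∣ r, write r = 154q. Since 154 = 11·14, r = 14·(11q), so 14 ∣ r; and since 154 = 14·11, r = 11·(14q), so 11 ∣ r.

Converse. Suppose 14 ∣ r and 11 ∣ r. Any common multiple of 14 and 11 is a multiple of their lcm; here gcd(14, 11) = 1, so lcm(14, 11) = 14·11 = 154, so 154 ∣ r.

Both implications hold.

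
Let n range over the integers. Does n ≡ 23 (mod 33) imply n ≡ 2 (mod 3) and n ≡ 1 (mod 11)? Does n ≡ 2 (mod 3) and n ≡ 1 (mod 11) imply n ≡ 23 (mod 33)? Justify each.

The biconditional holds.

[⇒] Suppose n ≡ 23 (mod 33); write n = 33j + 23. Since 3 ∣ 33, reducing mod 3 gives n ≡ 23 ≡ 2 (mod 3); since 11 ∣ 33, reducing mod 11 gives n ≡ 23 ≡ 1 (mod 11).

[⇐] Conversely, if n ≡ 2 (mod 3) and n ≡ 1 (mod 11), then by the Chinese remainder theorem n ≡ 23 (mod 33). This is exactly n ≡ 23 (mod 33).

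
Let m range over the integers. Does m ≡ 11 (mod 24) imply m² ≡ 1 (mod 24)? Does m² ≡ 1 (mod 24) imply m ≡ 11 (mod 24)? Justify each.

The forward direction holds; the converse fails.

(←) This fails: take m = 1. Then 1² = 1 ≡ 1 (mod 24), yet 1 ≡ 1 (mod 24), not 11.

(→) Suppose m ≡ 11 (mod 24). Write m = 24j + 11. Then (24j + 11)² = 576j² + 528j + 121 = 24(24j² + 22j + 5) + 1, so m² ≡ 1 (mod 24).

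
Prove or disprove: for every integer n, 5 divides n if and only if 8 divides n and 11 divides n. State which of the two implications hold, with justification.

(⇒) This fails: take n = 5. Certainly 5 ∣ 5, but 8 ∤ 5.

(⇐) This fails: take n = 88. Both 8 ∣ 88 and 11 ∣ 88, yet 88 is not a multiple of 5 (since 88 = 17·5 + 3), so 5 ∤ 88.

Neither direction holds.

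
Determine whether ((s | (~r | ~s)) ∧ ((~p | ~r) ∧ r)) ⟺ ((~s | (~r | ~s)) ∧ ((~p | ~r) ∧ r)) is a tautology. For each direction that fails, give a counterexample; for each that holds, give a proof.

The forward direction fails; the converse holds.

(⇒) This fails. Under r = T, p = F, s = T, the left side is true but the right side is false.

(⇐) Assume the antecedent. If r is true, the antecedent forces (r = T, p = F, s = F), and the consequent holds there. If r is false, the antecedent cannot hold. Either way the consequent holds.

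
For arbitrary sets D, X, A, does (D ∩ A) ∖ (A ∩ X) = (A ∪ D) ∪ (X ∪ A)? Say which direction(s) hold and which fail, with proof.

(⊆) holds; (⊇) fails.

(⟹) Let x ∈ (D ∩ A) ∖ (A ∩ X). Then x ∈ D ∩ A and x ∉ X, from which x ∈ (A ∪ D) ∪ (X ∪ A).

(⟸) This inclusion fails. Take D = {1}, X = ∅, A = ∅; then 1 ∈ (A ∪ D) ∪ (X ∪ A) but 1 ∉ (D ∩ A) ∖ (A ∩ X).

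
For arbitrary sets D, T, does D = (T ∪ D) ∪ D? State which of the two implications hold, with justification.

Forward inclusion. Let x ∈ D. Then either x ∈ D and x ∉ T; or x ∈ D ∩ T. In each case x ∈ (T ∪ D) ∪ D, so D ⊆ (T ∪ D) ∪ D.

Reverse inclusion. This inclusion fails. Take D = ∅, T = {1}; then 1 ∈ (T ∪ D) ∪ D but 1 ∉ D.

Only the forward inclusion holds.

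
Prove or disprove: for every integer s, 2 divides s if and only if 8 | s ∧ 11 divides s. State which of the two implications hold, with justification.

(⇒) This fails: take s = 2. Certainly 2 ∣ 2, but 8 ∤ 2.

(⇐) Suppose 8 ∣ s and 11 ∣ s. Any common multiple of 8 and 11 is a multiple of their lcm; here gcd(8, 11) = 1, so lcm(8, 11) = 8·11 = 88, so 88 ∣ s. Since 2 ∣ 88, it follows that 2 ∣ s.

(⇒) fails; (⇐) holds.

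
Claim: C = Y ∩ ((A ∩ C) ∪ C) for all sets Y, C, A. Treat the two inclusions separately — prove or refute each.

Forward inclusion. This inclusion fails. Take Y = ∅, C = {1}, A = ∅; then 1 ∈ C but 1 ∉ Y ∩ ((A ∩ C) ∪ C).

Reverse inclusion. Let x ∈ Y ∩ ((A ∩ C) ∪ C). Then either x ∈ Y ∩ C and x ∉ A; or x ∈ Y ∩ C ∩ A. In each case x ∈ C, so Y ∩ ((A ∩ C) ∪ C) ⊆ C.

Only the reverse inclusion holds.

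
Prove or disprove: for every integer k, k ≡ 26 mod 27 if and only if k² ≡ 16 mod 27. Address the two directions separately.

Neither implication holds.

Forward direction. This fails: take k = 26. Then 26 ≡ 26 (mod 27), but 26² = 676 ≡ 1 (mod 27), not 16.

Converse. This fails: take k = 4. Then 4² = 16 ≡ 16 (mod 27), yet 4 ≡ 4 (mod 27), not 26.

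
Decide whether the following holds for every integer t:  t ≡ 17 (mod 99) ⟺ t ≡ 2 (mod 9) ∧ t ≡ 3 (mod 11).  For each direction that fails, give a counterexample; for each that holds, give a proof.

(→) This fails: t = 17 gives 17 ≡ 17 (mod 99) but 17 ≡ 8 (mod 9), so the conjunction on the right does not hold.

(←) This fails: t = 47 satisfies both congruences on the right (47 ≡ 2 mod 9 and 47 ≡ 3 mod 11) yet 47 ≡ 47 (mod 99), not 17.

Neither implication holds.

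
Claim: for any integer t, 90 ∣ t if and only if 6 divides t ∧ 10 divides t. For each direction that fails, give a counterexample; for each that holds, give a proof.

The forward direction holds; the converse fails.

[⇒] If 90 ∣ t, write t = 90q. Since 90 = 15·6, t = 6·(15q), so 6 ∣ t; and since 90 = 9·10, t = 10·(9q), so 10 ∣ t.

[⇐] This fails: take t = 30. Both 6 ∣ 30 and 10 ∣ 30, yet 30 is not a multiple of 90 (since 30 = 0·90 + 30), so 90 ∤ 30.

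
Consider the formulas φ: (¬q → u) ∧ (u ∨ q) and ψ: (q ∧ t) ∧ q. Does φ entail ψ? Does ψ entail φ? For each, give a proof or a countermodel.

Only the reverse direction holds.

[⇒] This fails. Under u = T, q = F, t = F, the left side is true but the right side is false.

[⇐] Assume the antecedent. If u is true, (¬q → u) ∧ (u ∨ q) reduces to true regardless of the other variables. If u is false, the antecedent forces (u = F, q = T, t = T), and (¬q → u) ∧ (u ∨ q) holds there. Either way (¬q → u) ∧ (u ∨ q) holds.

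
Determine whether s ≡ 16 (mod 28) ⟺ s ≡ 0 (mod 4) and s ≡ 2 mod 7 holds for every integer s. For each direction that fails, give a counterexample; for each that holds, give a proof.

Equivalent; both directions hold.

Forward direction. Suppose s ≡ 16 (mod 28); write s = 28j + 16. Since 4 ∣ 28, reducing mod 4 gives s ≡ 16 ≡ 0 (mod 4); since 7 ∣ 28, reducing mod 7 gives s ≡ 16 ≡ 2 (mod 7).

Converse. If s ≡ 0 (mod 4) and s ≡ 2 (mod 7), then by the Chinese remainder theorem s ≡ 16 (mod 28). This is exactly s ≡ 16 (mod 28).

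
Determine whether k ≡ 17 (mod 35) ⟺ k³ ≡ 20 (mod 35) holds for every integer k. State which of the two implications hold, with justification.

Neither implication holds.

Forward direction. This fails: take k = 17. Then 17 ≡ 17 (mod 35), but 17³ = 4913 ≡ 13 (mod 35), not 20.

Converse. This fails: take k = 5. Then 5³ = 125 ≡ 20 (mod 35), yet 5 ≡ 5 (mod 35), not 17.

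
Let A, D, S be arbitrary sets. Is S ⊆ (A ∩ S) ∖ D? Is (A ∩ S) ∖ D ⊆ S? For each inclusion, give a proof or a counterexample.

The sets are not equal: only the reverse inclusion holds.

(⟹) This inclusion fails. Take A = ∅, D = ∅, S = {1}; then 1 ∈ S but 1 ∉ (A ∩ S) ∖ D.

(⟸) Let x ∈ (A ∩ S) ∖ D. Then x ∈ A ∩ S and x ∉ D, from which x ∈ S.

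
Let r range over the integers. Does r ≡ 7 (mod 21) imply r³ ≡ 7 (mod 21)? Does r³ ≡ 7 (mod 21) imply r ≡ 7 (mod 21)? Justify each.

(←) Suppose r³ ≡ 7 (mod 21). The only residue r in {0, …, 20} with r³ ≡ 7 (mod 21) is r = 7, so r ≡ 7 (mod 21).

(→) Suppose r ≡ 7 (mod 21). Write r = 21j + 7. Then (21j + 7)³ = 9261j³ + 9261j² + 3087j + 343 = 21(441j³ + 441j² + 147j + 16) + 7, so r³ ≡ 7 (mod 21).

Both implications hold.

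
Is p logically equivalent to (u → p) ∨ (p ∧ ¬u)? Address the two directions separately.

Only the forward implication holds.

(⇐) This fails. Under p = F, u = F, the left side is false but the right side is true.

(⇒) Assume the antecedent. If p is true, (u → p) ∨ (p ∧ ¬u) reduces to true regardless of the other variables. If p is false, the antecedent cannot hold. Either way (u → p) ∨ (p ∧ ¬u) holds.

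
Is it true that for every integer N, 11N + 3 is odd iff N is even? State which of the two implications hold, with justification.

[⇒] Suppose 11N + 3 is odd. Since 11 is odd, 11N and N have the same parity, so 11N + 3 ≡ N + 3 (mod 2). As 3 is odd, 11N + 3 is odd exactly when N is even. Thus N is even.

[⇐] Conversely, suppose N is even; write N = 2j. Then 11N + 3 = 11·(2j) + 3 = 2·11j + 3, which is odd.

Both implications hold.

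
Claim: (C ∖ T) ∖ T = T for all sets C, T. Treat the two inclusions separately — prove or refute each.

Forward inclusion. This inclusion fails. Take C = {1}, T = ∅; then 1 ∈ (C ∖ T) ∖ T but 1 ∉ T.

Reverse inclusion. This inclusion fails. Take C = ∅, T = {1}; then 1 ∈ T but 1 ∉ (C ∖ T) ∖ T.

Neither inclusion holds.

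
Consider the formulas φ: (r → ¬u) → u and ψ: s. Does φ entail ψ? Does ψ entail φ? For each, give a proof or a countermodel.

Neither direction holds.

[⇒] This fails. Under s = F, u = T, r = F, the left side is true but the right side is false.

[⇐] This fails. Under s = T, u = F, r = F, the left side is false but the right side is true.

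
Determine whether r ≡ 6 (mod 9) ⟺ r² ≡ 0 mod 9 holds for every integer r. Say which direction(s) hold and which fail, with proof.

Only the forward implication holds.

(→) Suppose r ≡ 6 (mod 9). Write r = 9j + 6. Then (9j + 6)² = 81j² + 108j + 36 = 9(9j² + 12j + 4) + 0, so r² ≡ 0 (mod 9).

(←) This fails: take r = 0. Then 0² = 0 ≡ 0 (mod 9), yet 0 ≡ 0 (mod 9), not 6.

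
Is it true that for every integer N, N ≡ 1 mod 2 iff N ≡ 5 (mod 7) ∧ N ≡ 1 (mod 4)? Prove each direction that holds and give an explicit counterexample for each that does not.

Forward direction. This fails: N = 1 gives 1 ≡ 1 (mod 2) but 1 ≡ 1 (mod 7), so the conjunction on the right does not hold.

Converse. If N ≡ 5 (mod 7) and N ≡ 1 (mod 4), then by the Chinese remainder theorem N ≡ 5 (mod 28). Since 5 ≡ 1 (mod 2) and 2 ∣ 28, we get N ≡ 1 (mod 2).

Only the converse holds.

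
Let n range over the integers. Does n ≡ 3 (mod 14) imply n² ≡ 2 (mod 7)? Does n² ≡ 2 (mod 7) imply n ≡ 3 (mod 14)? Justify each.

[⇐] This fails: take n = 4. Then 4² = 16 ≡ 2 (mod 7), yet 4 ≡ 4 (mod 14), not 3.

[⇒] Suppose n ≡ 3 (mod 14). Then n² ≡ 3² = 9 (mod 14), and since 7 ∣ 14, also n² ≡ 2 (mod 7).

(⇒) holds; (⇐) fails.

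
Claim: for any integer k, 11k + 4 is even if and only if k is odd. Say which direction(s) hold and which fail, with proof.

(⟹) This fails: k = 0 gives 11k + 4 = 4, which is even, but 0 is even, not odd.

(⟸) This also fails: k = 3 is odd, but 11k + 4 = 37 is odd, not even.

(⇒) fails and (⇐) fails.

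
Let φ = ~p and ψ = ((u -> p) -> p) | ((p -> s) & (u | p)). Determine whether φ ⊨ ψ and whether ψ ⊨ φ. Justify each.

(⇒) fails and (⇐) fails.

[⇒] This fails. Under p = F, u = F, s = F, the left side is true but the right side is false.

[⇐] This fails. Under p = T, u = F, s = F, the left side is false but the right side is true.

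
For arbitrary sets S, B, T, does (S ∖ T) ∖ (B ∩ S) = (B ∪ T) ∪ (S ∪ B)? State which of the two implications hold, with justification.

Forward inclusion. Let x ∈ (S ∖ T) ∖ (B ∩ S). Then x ∈ S and x ∉ B, T, from which x ∈ (B ∪ T) ∪ (S ∪ B).

Reverse inclusion. This inclusion fails. Take S = ∅, B = {1}, T = ∅; then 1 ∈ (B ∪ T) ∪ (S ∪ B) but 1 ∉ (S ∖ T) ∖ (B ∩ S).

(⊆) holds; (⊇) fails.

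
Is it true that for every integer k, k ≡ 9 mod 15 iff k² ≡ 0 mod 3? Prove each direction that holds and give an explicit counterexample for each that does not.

[⇒] Suppose k ≡ 9 (mod 15). Then k² ≡ 9² = 81 (mod 15), and since 3 ∣ 15, also k² ≡ 0 (mod 3).

[⇐] This fails: take k = 0. Then 0² = 0 ≡ 0 (mod 3), yet 0 ≡ 0 (mod 15), not 9.

Only the forward direction holds.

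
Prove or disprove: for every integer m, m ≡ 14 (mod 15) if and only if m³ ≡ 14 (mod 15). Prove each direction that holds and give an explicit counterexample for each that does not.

(⇐) Suppose m³ ≡ 14 (mod 15). The only residue r in {0, …, 14} with r³ ≡ 14 (mod 15) is r = 14, so m ≡ 14 (mod 15).

(⇒) Suppose m ≡ 14 (mod 15). Write m = 15j + 14. Then (15j + 14)³ = 3375j³ + 9450j² + 8820j + 2744 = 15(225j³ + 630j² + 588j + 182) + 14, so m³ ≡ 14 (mod 15).

Equivalent; both directions hold.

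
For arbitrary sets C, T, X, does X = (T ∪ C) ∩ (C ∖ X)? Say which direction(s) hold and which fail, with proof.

(⊆) fails and (⊇) fails.

Forward inclusion. This inclusion fails. Take C = ∅, T = ∅, X = {1}; then 1 ∈ X but 1 ∉ (T ∪ C) ∩ (C ∖ X).

Reverse inclusion. This inclusion fails. Take C = {1}, T = ∅, X = ∅; then 1 ∈ (T ∪ C) ∩ (C ∖ X) but 1 ∉ X.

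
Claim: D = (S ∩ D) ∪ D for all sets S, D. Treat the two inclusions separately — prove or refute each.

Both inclusions hold; the sets are equal.

(⟸) Let x ∈ (S ∩ D) ∪ D. Then either x ∈ D and x ∉ S; or x ∈ S ∩ D. In each case x ∈ D, so (S ∩ D) ∪ D ⊆ D.

(⟹) Let x ∈ D. Then either x ∈ D and x ∉ S; or x ∈ S ∩ D. In each case x ∈ (S ∩ D) ∪ D, so D ⊆ (S ∩ D) ∪ D.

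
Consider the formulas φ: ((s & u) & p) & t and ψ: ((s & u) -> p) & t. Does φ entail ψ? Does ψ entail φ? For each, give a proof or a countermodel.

Only the forward direction holds.

(⟹) Assume the antecedent. If s is true, the antecedent forces (s = T, u = T, p = T, t = T), and ((s & u) -> p) & t holds there. If s is false, the antecedent cannot hold. Either way ((s & u) -> p) & t holds.

(⟸) This fails. Under s = F, u = F, p = F, t = T, the left side is false but the right side is true.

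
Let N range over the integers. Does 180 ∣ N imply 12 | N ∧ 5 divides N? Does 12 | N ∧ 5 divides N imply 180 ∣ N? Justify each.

(←) This fails: take N = 60. Both 12 ∣ 60 and 5 ∣ 60, yet 60 is not a multiple of 180 (since 60 = 0·180 + 60), so 180 ∤ 60.

(→) If 180 ∣ N, write N = 180q. Since 180 = 15·12, N = 12·(15q), so 12 ∣ N; and since 180 = 36·5, N = 5·(36q), so 5 ∣ N.

Only the forward implication holds.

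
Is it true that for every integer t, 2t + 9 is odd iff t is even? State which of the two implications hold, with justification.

Only the converse holds.

(⇐) Suppose t is even. Since 2 is even, 2t is even for every t, so 2t + 9 has the same parity as 9, which is odd. Hence 2t + 9 is odd.

(⇒) This fails: take t = 1. Then 2t + 9 = 11, which is odd, yet t = 1 is odd, not even.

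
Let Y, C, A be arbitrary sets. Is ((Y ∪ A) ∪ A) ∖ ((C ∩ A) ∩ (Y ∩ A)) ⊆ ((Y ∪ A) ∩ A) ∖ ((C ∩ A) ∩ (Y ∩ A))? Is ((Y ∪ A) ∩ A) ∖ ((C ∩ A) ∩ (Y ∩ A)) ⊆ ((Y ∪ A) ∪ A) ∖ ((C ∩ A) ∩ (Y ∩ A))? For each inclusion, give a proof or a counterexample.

Forward inclusion. This inclusion fails. Take Y = {1}, C = ∅, A = ∅; then 1 ∈ ((Y ∪ A) ∪ A) ∖ ((C ∩ A) ∩ (Y ∩ A)) but 1 ∉ ((Y ∪ A) ∩ A) ∖ ((C ∩ A) ∩ (Y ∩ A)).

Reverse inclusion. Let x ∈ ((Y ∪ A) ∩ A) ∖ ((C ∩ A) ∩ (Y ∩ A)). Then either x ∈ A and x ∉ Y, C; or x ∈ Y ∩ A and x ∉ C; or x ∈ C ∩ A and x ∉ Y. In each case x ∈ ((Y ∪ A) ∪ A) ∖ ((C ∩ A) ∩ (Y ∩ A)), so ((Y ∪ A) ∩ A) ∖ ((C ∩ A) ∩ (Y ∩ A)) ⊆ ((Y ∪ A) ∪ A) ∖ ((C ∩ A) ∩ (Y ∩ A)).

Only the reverse inclusion holds.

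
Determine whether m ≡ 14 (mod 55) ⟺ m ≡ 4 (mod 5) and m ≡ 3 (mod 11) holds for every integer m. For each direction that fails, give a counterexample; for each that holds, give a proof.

Forward direction. Suppose m ≡ 14 (mod 55); write m = 55j + 14. Since 5 ∣ 55, reducing mod 5 gives m ≡ 14 ≡ 4 (mod 5); since 11 ∣ 55, reducing mod 11 gives m ≡ 14 ≡ 3 (mod 11).

Converse. If m ≡ 4 (mod 5) and m ≡ 3 (mod 11), then by the Chinese remainder theorem m ≡ 14 (mod 55). This is exactly m ≡ 14 (mod 55).

Both implications hold.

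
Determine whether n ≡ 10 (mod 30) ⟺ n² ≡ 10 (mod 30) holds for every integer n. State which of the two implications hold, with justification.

(⟹) Suppose n ≡ 10 (mod 30). Write n = 30j + 10. Then (30j + 10)² = 900j² + 600j + 100 = 30(30j² + 20j + 3) + 10, so n² ≡ 10 (mod 30).

(⟸) This fails: take n = 20. Then 20² = 400 ≡ 10 (mod 30), yet 20 ≡ 20 (mod 30), not 10.

Only the forward implication holds.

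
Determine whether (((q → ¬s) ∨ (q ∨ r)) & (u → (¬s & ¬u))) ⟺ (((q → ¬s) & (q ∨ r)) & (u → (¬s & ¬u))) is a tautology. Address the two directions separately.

Only the reverse direction holds.

Forward direction. This fails. Under q = F, s = F, r = F, u = F, the left side is true but the right side is false.

Converse. Assume the antecedent. If q is true, the antecedent forces (q = T, s = F, r = F, u = F) or (q = T, s = F, r = T, u = F), and the consequent holds there. If q is false, the antecedent forces (q = F, s = F, r = T, u = F) or (q = F, s = T, r = T, u = F), and the consequent holds there. Either way the consequent holds.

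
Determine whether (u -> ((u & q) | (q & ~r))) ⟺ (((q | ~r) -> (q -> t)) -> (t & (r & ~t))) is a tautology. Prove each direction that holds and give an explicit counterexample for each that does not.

The forward direction fails; the converse holds.

(←) Assume the antecedent. If r is true, the antecedent forces (r = T, q = T, t = F, u = F) or (r = T, q = T, t = F, u = T), and u -> ((u & q) | (q & ~r)) holds there. If r is false, the antecedent forces (r = F, q = T, t = F, u = F) or (r = F, q = T, t = F, u = T), and u -> ((u & q) | (q & ~r)) holds there. Either way u -> ((u & q) | (q & ~r)) holds.

(→) This fails. Under r = F, q = F, t = F, u = F, the left side is true but the right side is false.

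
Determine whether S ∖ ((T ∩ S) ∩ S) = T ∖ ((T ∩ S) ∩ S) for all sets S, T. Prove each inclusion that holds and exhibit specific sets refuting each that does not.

Neither inclusion holds.

(⟹) This inclusion fails. Take S = {1}, T = ∅; then 1 ∈ S ∖ ((T ∩ S) ∩ S) but 1 ∉ T ∖ ((T ∩ S) ∩ S).

(⟸) This inclusion fails. Take S = ∅, T = {1}; then 1 ∈ T ∖ ((T ∩ S) ∩ S) but 1 ∉ S ∖ ((T ∩ S) ∩ S).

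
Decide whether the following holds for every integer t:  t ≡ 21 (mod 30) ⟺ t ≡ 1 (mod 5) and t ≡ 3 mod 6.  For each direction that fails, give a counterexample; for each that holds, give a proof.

Equivalent; both directions hold.

(⟹) Suppose t ≡ 21 (mod 30); write t = 30j + 21. Since 5 ∣ 30, reducing mod 5 gives t ≡ 21 ≡ 1 (mod 5); since 6 ∣ 30, reducing mod 6 gives t ≡ 21 ≡ 3 (mod 6).

(⟸) Conversely, if t ≡ 1 (mod 5) and t ≡ 3 (mod 6), then by the Chinese remainder theorem t ≡ 21 (mod 30). This is exactly t ≡ 21 (mod 30).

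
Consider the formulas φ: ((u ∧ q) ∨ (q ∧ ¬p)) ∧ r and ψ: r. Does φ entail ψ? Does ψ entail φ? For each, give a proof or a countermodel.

Forward direction. Assume the antecedent. If p is true, the antecedent forces (p = T, q = T, u = T, r = T), and r holds there. If p is false, the antecedent forces (p = F, q = T, u = F, r = T) or (p = F, q = T, u = T, r = T), and r holds there. Either way r holds.

Converse. This fails. Under p = F, q = F, u = F, r = T, the left side is false but the right side is true.

Only the forward implication holds.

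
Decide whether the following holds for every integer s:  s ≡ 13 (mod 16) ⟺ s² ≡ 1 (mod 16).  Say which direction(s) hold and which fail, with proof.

Both directions fail.

(→) This fails: take s = 13. Then 13 ≡ 13 (mod 16), but 13² = 169 ≡ 9 (mod 16), not 1.

(←) This fails: take s = 1. Then 1² = 1 ≡ 1 (mod 16), yet 1 ≡ 1 (mod 16), not 13.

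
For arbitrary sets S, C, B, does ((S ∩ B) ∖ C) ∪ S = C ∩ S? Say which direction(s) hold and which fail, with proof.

Only the reverse inclusion holds.

(⟹) This inclusion fails. Take S = {1}, C = ∅, B = ∅; then 1 ∈ ((S ∩ B) ∖ C) ∪ S but 1 ∉ C ∩ S.

(⟸) Let x ∈ C ∩ S. Then either x ∈ S ∩ C and x ∉ B; or x ∈ S ∩ C ∩ B. In each case x ∈ ((S ∩ B) ∖ C) ∪ S, so C ∩ S ⊆ ((S ∩ B) ∖ C) ∪ S.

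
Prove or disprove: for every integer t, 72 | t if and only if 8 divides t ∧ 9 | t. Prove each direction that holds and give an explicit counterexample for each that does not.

The biconditional holds.

(⇒) If 72 ∣ t, write t = 72q. Since 72 = 9·8, t = 8·(9q), so 8 ∣ t; and since 72 = 8·9, t = 9·(8q), so 9 ∣ t.

(⇐) Suppose 8 ∣ t and 9 ∣ t. Any common multiple of 8 and 9 is a multiple of their lcm; here gcd(8, 9) = 1, so lcm(8, 9) = 8·9 = 72, so 72 ∣ t.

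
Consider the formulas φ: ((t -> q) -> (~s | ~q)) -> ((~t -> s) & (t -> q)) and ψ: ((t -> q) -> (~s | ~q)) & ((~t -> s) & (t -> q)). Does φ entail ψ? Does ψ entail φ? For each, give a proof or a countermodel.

(→) This fails. Under s = T, t = F, q = T, the left side is true but the right side is false.

(←) Assume the antecedent. If s is true, the antecedent forces (s = T, t = F, q = F), and the consequent holds there. If s is false, the antecedent forces (s = F, t = T, q = T), and the consequent holds there. Either way the consequent holds.

Only the reverse direction holds.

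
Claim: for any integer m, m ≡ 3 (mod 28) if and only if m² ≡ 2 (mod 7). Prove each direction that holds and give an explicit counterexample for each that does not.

(⇒) holds; (⇐) fails.

(⇒) Suppose m ≡ 3 (mod 28). Then m² ≡ 3² = 9 (mod 28), and since 7 ∣ 28, also m² ≡ 2 (mod 7).

(⇐) This fails: take m = 4. Then 4² = 16 ≡ 2 (mod 7), yet 4 ≡ 4 (mod 28), not 3.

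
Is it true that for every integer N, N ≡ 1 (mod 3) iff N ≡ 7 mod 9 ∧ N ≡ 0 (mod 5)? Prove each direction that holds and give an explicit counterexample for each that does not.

[⇐] If N ≡ 7 (mod 9) and N ≡ 0 (mod 5), then by the Chinese remainder theorem N ≡ 25 (mod 45). Since 25 ≡ 1 (mod 3) and 3 ∣ 45, we get N ≡ 1 (mod 3).

[⇒] This fails: N = 1 gives 1 ≡ 1 (mod 3) but 1 ≡ 1 (mod 9), so the conjunction on the right does not hold.

The forward direction fails; the converse holds.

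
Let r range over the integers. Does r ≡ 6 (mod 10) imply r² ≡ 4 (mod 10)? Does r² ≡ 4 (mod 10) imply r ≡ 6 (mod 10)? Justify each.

Forward direction. This fails: take r = 6. Then 6 ≡ 6 (mod 10), but 6² = 36 ≡ 6 (mod 10), not 4.

Converse. This fails: take r = 2. Then 2² = 4 ≡ 4 (mod 10), yet 2 ≡ 2 (mod 10), not 6.

(⇒) fails and (⇐) fails.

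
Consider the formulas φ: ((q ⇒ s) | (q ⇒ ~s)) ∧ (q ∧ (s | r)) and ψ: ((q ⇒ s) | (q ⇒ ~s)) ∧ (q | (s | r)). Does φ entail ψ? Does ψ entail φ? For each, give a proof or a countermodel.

[⇒] Assume the antecedent. If r is true, the consequent reduces to true regardless of the other variables. If r is false, the antecedent forces (r = F, s = T, q = T), and the consequent holds there. Either way the consequent holds.

[⇐] This fails. Under r = T, s = F, q = F, the left side is false but the right side is true.

Only the forward implication holds.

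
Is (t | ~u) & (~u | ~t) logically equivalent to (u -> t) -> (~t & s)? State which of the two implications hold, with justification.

Neither direction holds.

(⇒) This fails. Under t = F, u = F, s = F, the left side is true but the right side is false.

(⇐) This fails. Under t = F, u = T, s = F, the left side is false but the right side is true.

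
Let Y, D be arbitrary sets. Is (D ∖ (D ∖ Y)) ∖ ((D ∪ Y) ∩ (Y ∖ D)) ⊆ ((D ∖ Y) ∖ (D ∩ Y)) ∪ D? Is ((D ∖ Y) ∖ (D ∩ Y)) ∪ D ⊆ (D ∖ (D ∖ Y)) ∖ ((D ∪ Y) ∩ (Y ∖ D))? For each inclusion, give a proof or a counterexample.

(⟸) This inclusion fails. Take Y = ∅, D = {1}; then 1 ∈ ((D ∖ Y) ∖ (D ∩ Y)) ∪ D but 1 ∉ (D ∖ (D ∖ Y)) ∖ ((D ∪ Y) ∩ (Y ∖ D)).

(⟹) Let x ∈ (D ∖ (D ∖ Y)) ∖ ((D ∪ Y) ∩ (Y ∖ D)). Then x ∈ Y ∩ D, from which x ∈ ((D ∖ Y) ∖ (D ∩ Y)) ∪ D.

Only the forward inclusion holds.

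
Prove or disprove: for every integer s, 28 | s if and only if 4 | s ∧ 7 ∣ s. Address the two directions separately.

The biconditional holds.

(⟸) Suppose 4 ∣ s and 7 ∣ s. Any common multiple of 4 and 7 is a multiple of their lcm; here gcd(4, 7) = 1, so lcm(4, 7) = 4·7 = 28, so 28 ∣ s.

(⟹) If 28 ∣ s, write s = 28q. Since 28 = 7·4, s = 4·(7q), so 4 ∣ s; and since 28 = 4·7, s = 7·(4q), so 7 ∣ s.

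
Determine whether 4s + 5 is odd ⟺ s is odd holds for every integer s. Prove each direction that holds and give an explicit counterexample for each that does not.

The forward direction fails; the converse holds.

(←) Suppose s is odd. Since 4 is even, 4s is even for every s, so 4s + 5 has the same parity as 5, which is odd. Hence 4s + 5 is odd.

(→) This fails: take s = 0. Then 4s + 5 = 5, which is odd, yet s = 0 is even, not odd.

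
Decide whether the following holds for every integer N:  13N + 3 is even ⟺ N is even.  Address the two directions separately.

Forward direction. This fails: N = 5 gives 13N + 3 = 68, which is even, but 5 is odd, not even.

Converse. This also fails: N = 2 is even, but 13N + 3 = 29 is odd, not even.

Both directions fail.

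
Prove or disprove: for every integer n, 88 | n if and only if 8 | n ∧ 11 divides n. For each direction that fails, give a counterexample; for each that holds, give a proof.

Both directions hold; the statement is true.

(⟹) If 88 ∣ n, write n = 88q. Since 88 = 11·8, n = 8·(11q), so 8 ∣ n; and since 88 = 8·11, n = 11·(8q), so 11 ∣ n.

(⟸) Suppose 8 ∣ n and 11 ∣ n. Any common multiple of 8 and 11 is a multiple of their lcm; here gcd(8, 11) = 1, so lcm(8, 11) = 8·11 = 88, so 88 ∣ n.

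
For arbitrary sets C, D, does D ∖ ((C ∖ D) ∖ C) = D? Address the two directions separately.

Both inclusions hold.

Forward inclusion. Let x ∈ D ∖ ((C ∖ D) ∖ C). Then either x ∈ D and x ∉ C; or x ∈ C ∩ D. In each case x ∈ D, so D ∖ ((C ∖ D) ∖ C) ⊆ D.

Reverse inclusion. Let x ∈ D. Then either x ∈ D and x ∉ C; or x ∈ C ∩ D. In each case x ∈ D ∖ ((C ∖ D) ∖ C), so D ⊆ D ∖ ((C ∖ D) ∖ C).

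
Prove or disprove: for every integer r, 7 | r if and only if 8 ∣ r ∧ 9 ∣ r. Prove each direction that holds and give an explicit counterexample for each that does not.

(⇒) fails and (⇐) fails.

(→) This fails: take r = 7. Certainly 7 ∣ 7, but 8 ∤ 7.

(←) This fails: take r = 72. Both 8 ∣ 72 and 9 ∣ 72, yet 72 is not a multiple of 7 (since 72 = 10·7 + 2), so 7 ∤ 72.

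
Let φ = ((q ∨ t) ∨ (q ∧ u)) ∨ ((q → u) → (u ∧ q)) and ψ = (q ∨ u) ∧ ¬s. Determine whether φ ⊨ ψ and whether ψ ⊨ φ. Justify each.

Neither direction holds.

(⟹) This fails. Under q = T, u = F, s = T, t = F, the left side is true but the right side is false.

(⟸) This fails. Under q = F, u = T, s = F, t = F, the left side is false but the right side is true.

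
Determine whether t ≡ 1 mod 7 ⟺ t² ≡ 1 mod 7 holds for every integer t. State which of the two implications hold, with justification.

Not equivalent: only (⇒) holds.

Converse. This fails: take t = 6. Then 6² = 36 ≡ 1 (mod 7), yet 6 ≡ 6 (mod 7), not 1.

Forward direction. Suppose t ≡ 1 mod 7. Write t = 7j + 1. Then (7j + 1)² = 49j² + 14j + 1 = 7(7j² + 2j) + 1, so t² ≡ 1 (mod 7).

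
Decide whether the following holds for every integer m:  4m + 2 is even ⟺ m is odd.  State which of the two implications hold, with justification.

Not equivalent: only (⇐) holds.

Forward direction. This fails: take m = 6. Then 4m + 2 = 26, which is even, yet m = 6 is even, not odd.

Converse. Suppose m is odd. Since 4 is even, 4m is even for every m, so 4m + 2 has the same parity as 2, which is even. Hence 4m + 2 is even.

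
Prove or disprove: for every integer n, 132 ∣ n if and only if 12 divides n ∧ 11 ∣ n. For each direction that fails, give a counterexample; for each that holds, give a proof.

Forward direction. If 132 ∣ n, write n = 132q. Since 132 = 11·12, n = 12·(11q), so 12 ∣ n; and since 132 = 12·11, n = 11·(12q), so 11 ∣ n.

Converse. Suppose 12 ∣ n and 11 ∣ n. Any common multiple of 12 and 11 is a multiple of their lcm; here gcd(12, 11) = 1, so lcm(12, 11) = 12·11 = 132, so 132 ∣ n.

Equivalent; both directions hold.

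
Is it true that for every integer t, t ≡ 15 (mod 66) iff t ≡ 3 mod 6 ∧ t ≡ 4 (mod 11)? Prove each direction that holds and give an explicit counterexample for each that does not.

Both implications hold.

(→) Suppose t ≡ 15 (mod 66); write t = 66j + 15. Since 6 ∣ 66, reducing mod 6 gives t ≡ 15 ≡ 3 (mod 6); since 11 ∣ 66, reducing mod 11 gives t ≡ 15 ≡ 4 (mod 11).

(←) Conversely, if t ≡ 3 (mod 6) and t ≡ 4 (mod 11), then by the Chinese remainder theorem t ≡ 15 (mod 66). This is exactly t ≡ 15 (mod 66).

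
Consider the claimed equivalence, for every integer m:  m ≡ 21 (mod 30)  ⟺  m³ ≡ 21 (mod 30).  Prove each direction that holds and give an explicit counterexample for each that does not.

Both directions hold.

(→) Suppose m ≡ 21 (mod 30). Write m = 30j + 21. Then (30j + 21)³ = 27000j³ + 56700j² + 39690j + 9261 = 30(900j³ + 1890j² + 1323j + 308) + 21, so m³ ≡ 21 (mod 30).

(←) Conversely, suppose m³ ≡ 21 (mod 30). The only residue r in {0, …, 29} with r³ ≡ 21 (mod 30) is r = 21, so m ≡ 21 (mod 30).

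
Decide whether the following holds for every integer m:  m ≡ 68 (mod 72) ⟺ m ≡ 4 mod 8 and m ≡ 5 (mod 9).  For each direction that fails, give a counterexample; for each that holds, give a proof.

The biconditional holds.

[⇒] Suppose m ≡ 68 (mod 72); write m = 72j + 68. Since 8 ∣ 72, reducing mod 8 gives m ≡ 68 ≡ 4 (mod 8); since 9 ∣ 72, reducing mod 9 gives m ≡ 68 ≡ 5 (mod 9).

[⇐] Conversely, if m ≡ 4 (mod 8) and m ≡ 5 (mod 9), then by the Chinese remainder theorem m ≡ 68 (mod 72). This is exactly m ≡ 68 (mod 72).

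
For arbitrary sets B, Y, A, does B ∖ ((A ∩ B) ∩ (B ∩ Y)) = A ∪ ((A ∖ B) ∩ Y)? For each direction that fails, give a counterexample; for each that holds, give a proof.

(⟹) This inclusion fails. Take B = {1}, Y = ∅, A = ∅; then 1 ∈ B ∖ ((A ∩ B) ∩ (B ∩ Y)) but 1 ∉ A ∪ ((A ∖ B) ∩ Y).

(⟸) This inclusion fails. Take B = ∅, Y = ∅, A = {1}; then 1 ∈ A ∪ ((A ∖ B) ∩ Y) but 1 ∉ B ∖ ((A ∩ B) ∩ (B ∩ Y)).

(⊆) fails and (⊇) fails.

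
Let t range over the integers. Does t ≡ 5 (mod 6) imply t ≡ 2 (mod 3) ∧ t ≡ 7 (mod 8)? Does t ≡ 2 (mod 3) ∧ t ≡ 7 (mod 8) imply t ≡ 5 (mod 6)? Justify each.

(⇐) If t ≡ 2 (mod 3) and t ≡ 7 (mod 8), then by the Chinese remainder theorem t ≡ 23 (mod 24). Since 23 ≡ 5 (mod 6) and 6 ∣ 24, we get t ≡ 5 (mod 6).

(⇒) This fails: t = 17 gives 17 ≡ 5 (mod 6) but 17 ≡ 1 (mod 8), so the conjunction on the right does not hold.

Only the reverse direction holds.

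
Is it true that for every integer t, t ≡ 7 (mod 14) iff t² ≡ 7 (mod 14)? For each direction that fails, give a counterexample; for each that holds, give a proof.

[⇒] Suppose t ≡ 7 (mod 14). Write t = 14j + 7. Then (14j + 7)² = 196j² + 196j + 49 = 14(14j² + 14j + 3) + 7, so t² ≡ 7 (mod 14).

[⇐] Conversely, suppose t² ≡ 7 (mod 14). The only residue r in {0, …, 13} with r² ≡ 7 (mod 14) is r = 7, so t ≡ 7 (mod 14).

Both directions hold.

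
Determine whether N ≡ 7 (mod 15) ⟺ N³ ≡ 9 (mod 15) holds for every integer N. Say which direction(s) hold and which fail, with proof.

(⇒) This fails: take N = 7. Then 7 ≡ 7 (mod 15), but 7³ = 343 ≡ 13 (mod 15), not 9.

(⇐) This fails: take N = 9. Then 9³ = 729 ≡ 9 (mod 15), yet 9 ≡ 9 (mod 15), not 7.

Neither implication holds.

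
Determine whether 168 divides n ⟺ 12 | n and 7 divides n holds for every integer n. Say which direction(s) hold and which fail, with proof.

Only the forward implication holds.

(⇒) If 168 ∣ n, write n = 168q. Since 168 = 14·12, n = 12·(14q), so 12 ∣ n; and since 168 = 24·7, n = 7·(24q), so 7 ∣ n.

(⇐) This fails: take n = 84. Both 12 ∣ 84 and 7 ∣ 84, yet 84 is not a multiple of 168 (since 84 = 0·168 + 84), so 168 ∤ 84.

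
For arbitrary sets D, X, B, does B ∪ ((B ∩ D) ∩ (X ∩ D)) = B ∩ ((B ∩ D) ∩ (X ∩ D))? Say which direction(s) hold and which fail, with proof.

Forward inclusion. This inclusion fails. Take D = ∅, X = ∅, B = {1}; then 1 ∈ B ∪ ((B ∩ D) ∩ (X ∩ D)) but 1 ∉ B ∩ ((B ∩ D) ∩ (X ∩ D)).

Reverse inclusion. Let x ∈ B ∩ ((B ∩ D) ∩ (X ∩ D)). Then x ∈ D ∩ X ∩ B, from which x ∈ B ∪ ((B ∩ D) ∩ (X ∩ D)).

The sets are not equal: only the reverse inclusion holds.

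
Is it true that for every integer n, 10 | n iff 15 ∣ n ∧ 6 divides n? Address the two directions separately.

(⇒) This fails: take n = 10. Certainly 10 ∣ 10, but 15 ∤ 10.

(⇐) Suppose 15 ∣ n and 6 ∣ n. Any common multiple of 15 and 6 is a multiple of their lcm; here lcm(15, 6) = 15·6/gcd(15, 6) = 90/3 = 30, so 30 ∣ n. Since 10 ∣ 30, it follows that 10 ∣ n.

Only the converse holds.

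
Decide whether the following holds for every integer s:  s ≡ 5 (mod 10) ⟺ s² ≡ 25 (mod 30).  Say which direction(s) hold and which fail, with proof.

Only the converse holds.

[⇒] This fails: take s = 15. Then 15 ≡ 5 (mod 10), but 15² = 225 ≡ 15 (mod 30), not 25.

[⇐] Conversely, the residues r modulo 30 with r² ≡ 25 (mod 30) are exactly {5, 25}, and each is ≡ 5 (mod 10).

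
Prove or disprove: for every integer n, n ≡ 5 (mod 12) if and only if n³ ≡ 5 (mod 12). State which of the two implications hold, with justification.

(⟹) Suppose n ≡ 5 (mod 12). Write n = 12j + 5. Then (12j + 5)³ = 1728j³ + 2160j² + 900j + 125 = 12(144j³ + 180j² + 75j + 10) + 5, so n³ ≡ 5 (mod 12).

(⟸) For the converse, argue contrapositively. If n ≢ 5 (mod 12), then n is congruent to one of 0, 1, 2, 3, 4, 6, 7, 8, 9, 10, 11 modulo 12, and these give n³ ≡ 0, 1, 8, 3, 4, 0, 7, 8, 9, 4, 11 respectively — never 5.

Both directions hold; the statement is true.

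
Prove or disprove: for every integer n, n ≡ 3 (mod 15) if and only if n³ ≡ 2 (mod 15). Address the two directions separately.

Neither direction holds.

Forward direction. This fails: take n = 3. Then 3 ≡ 3 (mod 15), but 3³ = 27 ≡ 12 (mod 15), not 2.

Converse. This fails: take n = 8. Then 8³ = 512 ≡ 2 (mod 15), yet 8 ≡ 8 (mod 15), not 3.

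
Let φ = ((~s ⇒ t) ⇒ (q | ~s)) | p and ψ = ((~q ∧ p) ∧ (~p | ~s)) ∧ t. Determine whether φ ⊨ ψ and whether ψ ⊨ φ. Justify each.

Only the converse holds.

[⇒] This fails. Under s = F, t = F, p = F, q = F, the left side is true but the right side is false.

[⇐] Assume the antecedent. If s is true, the antecedent cannot hold. If s is false, ((~s ⇒ t) ⇒ (q | ~s)) | p reduces to true regardless of the other variables. Either way ((~s ⇒ t) ⇒ (q | ~s)) | p holds.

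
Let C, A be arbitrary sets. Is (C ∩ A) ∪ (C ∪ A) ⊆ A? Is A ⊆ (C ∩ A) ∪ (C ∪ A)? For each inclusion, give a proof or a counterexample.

The sets are not equal: only the reverse inclusion holds.

Reverse inclusion. Let x ∈ A. Then either x ∈ A and x ∉ C; or x ∈ C ∩ A. In each case x ∈ (C ∩ A) ∪ (C ∪ A), so A ⊆ (C ∩ A) ∪ (C ∪ A).

Forward inclusion. This inclusion fails. Take C = {1}, A = ∅; then 1 ∈ (C ∩ A) ∪ (C ∪ A) but 1 ∉ A.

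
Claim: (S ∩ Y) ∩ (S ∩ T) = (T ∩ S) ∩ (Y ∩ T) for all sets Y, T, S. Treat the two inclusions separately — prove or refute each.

Forward inclusion. Let x ∈ (S ∩ Y) ∩ (S ∩ T). Then x ∈ Y ∩ T ∩ S, from which x ∈ (T ∩ S) ∩ (Y ∩ T).

Reverse inclusion. Let x ∈ (T ∩ S) ∩ (Y ∩ T). Then x ∈ Y ∩ T ∩ S, from which x ∈ (S ∩ Y) ∩ (S ∩ T).

The two sets are equal.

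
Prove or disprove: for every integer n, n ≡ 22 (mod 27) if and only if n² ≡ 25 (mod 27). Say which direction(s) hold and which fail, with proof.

Not equivalent: only (⇒) holds.

Forward direction. Suppose n ≡ 22 (mod 27). Write n = 27j + 22. Then (27j + 22)² = 729j² + 1188j + 484 = 27(27j² + 44j + 17) + 25, so n² ≡ 25 (mod 27).

Converse. This fails: take n = 5. Then 5² = 25 ≡ 25 (mod 27), yet 5 ≡ 5 (mod 27), not 22.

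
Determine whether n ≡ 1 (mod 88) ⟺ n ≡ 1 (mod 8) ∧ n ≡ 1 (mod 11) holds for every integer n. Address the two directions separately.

[⇒] Suppose n ≡ 1 (mod 88); write n = 88j + 1. Since 8 ∣ 88, reducing mod 8 gives n ≡ 1 (mod 8); since 11 ∣ 88, reducing mod 11 gives n ≡ 1 (mod 11).

[⇐] Conversely, if n ≡ 1 (mod 8) and n ≡ 1 (mod 11), then by the Chinese remainder theorem n ≡ 1 (mod 88). This is exactly n ≡ 1 (mod 88).

Both implications hold.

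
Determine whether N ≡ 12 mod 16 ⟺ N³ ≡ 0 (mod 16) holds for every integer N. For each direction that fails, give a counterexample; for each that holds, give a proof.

(→) Suppose N ≡ 12 mod 16. Write N = 16j + 12. Then (16j + 12)³ = 4096j³ + 9216j² + 6912j + 1728 = 16(256j³ + 576j² + 432j + 108) + 0, so N³ ≡ 0 (mod 16).

(←) This fails: take N = 0. Then 0³ = 0 ≡ 0 (mod 16), yet 0 ≡ 0 (mod 16), not 12.

(⇒) holds; (⇐) fails.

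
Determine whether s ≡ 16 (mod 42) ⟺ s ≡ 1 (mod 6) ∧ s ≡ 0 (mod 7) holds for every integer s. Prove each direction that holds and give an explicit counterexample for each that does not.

[⇒] This fails: s = 16 gives 16 ≡ 16 (mod 42) but 16 ≡ 4 (mod 6), so the conjunction on the right does not hold.

[⇐] This fails: s = 7 satisfies both congruences on the right (7 ≡ 1 mod 6 and 7 ≡ 0 mod 7) yet 7 ≡ 7 (mod 42), not 16.

(⇒) fails and (⇐) fails.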